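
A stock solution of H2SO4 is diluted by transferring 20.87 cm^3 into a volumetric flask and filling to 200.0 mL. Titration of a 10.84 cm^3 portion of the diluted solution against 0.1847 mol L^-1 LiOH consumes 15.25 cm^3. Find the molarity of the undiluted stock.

n(LiOH) = 0.1847 x 0.01525 = 0.002817 mol.
n(H2SO4) in the aliquot = 0.002817 x 1/2 = 0.001408 mol.
[diluted H2SO4] = 0.001408 / 0.01084 = 0.1299 M.
Dilution factor = 200.0/20.87 = 9.583, so [stock] = 0.1299 x 9.583 = 1.25 M.

1.25 M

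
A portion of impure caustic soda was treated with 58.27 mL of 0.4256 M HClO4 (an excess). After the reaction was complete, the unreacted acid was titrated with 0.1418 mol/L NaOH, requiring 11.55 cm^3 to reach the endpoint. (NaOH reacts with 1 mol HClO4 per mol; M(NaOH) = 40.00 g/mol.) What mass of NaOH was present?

Total n(HClO4) added = 0.4256 x 0.05827 = 0.02480 mol.
n(NaOH) used = 0.1418 x 0.01155 = 0.001638 mol, which equals the excess n(HClO4).
So n(HClO4) consumed by the sample = 0.02480 - 0.001638 = 0.02316 mol.
n(NaOH) = 0.02316 / 1 = 0.02316 mol.
mass = 0.02316 mol x 40.00 g/mol = 0.926 g.

0.926 g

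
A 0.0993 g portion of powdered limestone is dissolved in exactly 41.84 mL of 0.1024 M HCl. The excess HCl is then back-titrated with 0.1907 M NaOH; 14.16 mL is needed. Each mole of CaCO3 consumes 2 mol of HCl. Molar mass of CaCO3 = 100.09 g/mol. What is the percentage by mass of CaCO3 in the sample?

Total n(HCl) added = 0.1024 x 0.04184 = 0.004284 mol.
n(NaOH) used = 0.1907 x 0.01416 = 0.002700 mol, which equals the excess n(HCl).
So n(HCl) consumed by the sample = 0.004284 - 0.002700 = 0.001584 mol.
n(CaCO3) = 0.001584 / 2 = 0.0007921 mol.
mass CaCO3 = 0.0007921 x 100.09 = 0.07928 g, so %CaCO3 = 0.07928/0.0993 x 100 = 79.8%.

79.8%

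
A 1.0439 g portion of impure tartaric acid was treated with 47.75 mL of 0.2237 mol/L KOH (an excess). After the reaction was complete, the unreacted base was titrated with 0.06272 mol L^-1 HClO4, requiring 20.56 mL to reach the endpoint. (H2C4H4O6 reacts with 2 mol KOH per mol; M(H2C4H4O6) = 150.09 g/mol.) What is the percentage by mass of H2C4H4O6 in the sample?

Total n(KOH) added = 0.2237 x 0.04775 = 0.01068 mol.
n(HClO4) used = 0.06272 x 0.02056 = 0.001290 mol, which equals the excess n(KOH).
So n(KOH) consumed by the sample = 0.01068 - 0.001290 = 0.009392 mol.
n(H2C4H4O6) = 0.009392 / 2 = 0.004696 mol.
mass H2C4H4O6 = 0.004696 x 150.09 = 0.7048 g, so %H2C4H4O6 = 0.7048/1.0439 x 100 = 67.5%.

67.5%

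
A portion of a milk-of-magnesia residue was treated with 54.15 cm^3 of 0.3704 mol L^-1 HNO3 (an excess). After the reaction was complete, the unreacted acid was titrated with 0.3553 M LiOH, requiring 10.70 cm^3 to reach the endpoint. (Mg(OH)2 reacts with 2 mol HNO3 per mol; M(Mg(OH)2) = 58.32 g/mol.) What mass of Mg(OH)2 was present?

Total n(HNO3) added = 0.3704 x 0.05415 = 0.02006 mol.
n(LiOH) used = 0.3553 x 0.01070 = 0.003802 mol, which equals the excess n(HNO3).
So n(HNO3) consumed by the sample = 0.02006 - 0.003802 = 0.01626 mol.
n(Mg(OH)2) = 0.01626 / 2 = 0.008128 mol.
mass = 0.008128 mol x 58.32 g/mol = 0.474 g.

0.474 g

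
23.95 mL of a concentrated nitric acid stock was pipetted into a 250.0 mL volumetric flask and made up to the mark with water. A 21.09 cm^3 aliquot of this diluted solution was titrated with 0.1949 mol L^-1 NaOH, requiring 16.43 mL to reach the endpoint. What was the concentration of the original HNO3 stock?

1.58 M

n(NaOH) = 0.1949 x 0.01643 = 0.003202 mol.
n(HNO3) in the aliquot = 0.003202 mol.
[diluted HNO3] = 0.003202 / 0.02109 = 0.1518 M.
Dilution factor = 250.0/23.95 = 10.44, so [stock] = 0.1518 x 10.44 = 1.58 M.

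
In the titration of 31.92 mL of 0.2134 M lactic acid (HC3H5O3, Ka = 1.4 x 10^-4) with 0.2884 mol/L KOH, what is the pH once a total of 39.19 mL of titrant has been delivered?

12.80

n(acid) = 0.2134 x 0.03192 = 0.006812 mol; n(KOH) added = 0.2884 x 0.03919 = 0.01130 mol.
Base is in excess by 0.01130 - 0.006812 = 0.004491 mol in a total volume of 0.07111 L.
[OH^-] = 0.004491/0.07111 = 0.06315 M, so pOH = 1.20 and pH = 14.00 - 1.20 = 12.80.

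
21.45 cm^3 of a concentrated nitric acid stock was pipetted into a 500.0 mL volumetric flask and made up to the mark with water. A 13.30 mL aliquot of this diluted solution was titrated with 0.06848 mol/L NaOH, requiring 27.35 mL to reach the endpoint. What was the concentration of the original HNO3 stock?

3.28 M

n(NaOH) = 0.06848 x 0.02735 = 0.001873 mol.
n(HNO3) in the aliquot = 0.001873 mol.
[diluted HNO3] = 0.001873 / 0.01330 = 0.1408 M.
Dilution factor = 500.0/21.45 = 23.31, so [stock] = 0.1408 x 23.31 = 3.28 M.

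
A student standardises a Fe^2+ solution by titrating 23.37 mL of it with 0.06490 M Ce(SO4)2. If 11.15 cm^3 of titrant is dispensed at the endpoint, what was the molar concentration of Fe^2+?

0.0310 M

n(Ce(SO4)2) = 0.06490 x 0.01115 = 0.0007236 mol.
From the balanced equation, 1 mol Ce(SO4)2 reacts with 1 mol Fe^2+, so n(Fe^2+) = 0.0007236 x 1/1 = 0.0007236 mol.
[Fe^2+] = 0.0007236 / 0.02337 L = 0.0310 M.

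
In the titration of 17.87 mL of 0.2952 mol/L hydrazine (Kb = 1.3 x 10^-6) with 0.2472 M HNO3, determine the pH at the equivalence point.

n(N2H4) = 0.2952 x 0.01787 = 0.005275 mol; V(HNO3) at equivalence = 0.005275/0.2472 = 0.02134 L.
At equivalence the base is fully converted to N2H5+; total volume = 0.03921 L, so [N2H5+] = 0.005275/0.03921 = 0.1345 M.
Ka(N2H5+) = Kw/Kb = 1.0e-14 / 1.3 x 10^-6 = 7.69e-9.
[H^+] = sqrt(Ka x [N2H5+]) = sqrt(7.69e-9 x 0.1345) = 3.22e-5 M.
pH = -log(3.22e-5) = 4.49.

4.49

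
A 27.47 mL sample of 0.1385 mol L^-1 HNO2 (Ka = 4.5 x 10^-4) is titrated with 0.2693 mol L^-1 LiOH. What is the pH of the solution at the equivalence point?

8.15

n(HNO2) = 0.1385 x 0.02747 = 0.003805 mol; V(LiOH) at equivalence = 0.003805/0.2693 = 0.01413 L.
At equivalence all the acid is converted to NO2-; total volume = 0.02747 + 0.01413 = 0.04160 L, so [NO2-] = 0.003805/0.04160 = 0.09146 M.
Kb = Kw/Ka = 1.0e-14 / 4.5 x 10^-4 = 2.22e-11.
[OH^-] = sqrt(Kb x [NO2-]) = sqrt(2.22e-11 x 0.09146) = 1.43e-6 M.
pOH = 5.85, so pH = 14.00 - 5.85 = 8.15.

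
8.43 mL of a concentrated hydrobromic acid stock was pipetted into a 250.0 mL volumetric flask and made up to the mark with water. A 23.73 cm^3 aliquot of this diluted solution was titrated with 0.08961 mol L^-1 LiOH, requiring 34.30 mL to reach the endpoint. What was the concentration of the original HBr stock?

3.84 M

n(LiOH) = 0.08961 x 0.03430 = 0.003074 mol.
n(HBr) in the aliquot = 0.003074 mol.
[diluted HBr] = 0.003074 / 0.02373 = 0.1295 M.
Dilution factor = 250.0/8.430 = 29.66, so [stock] = 0.1295 x 29.66 = 3.84 M.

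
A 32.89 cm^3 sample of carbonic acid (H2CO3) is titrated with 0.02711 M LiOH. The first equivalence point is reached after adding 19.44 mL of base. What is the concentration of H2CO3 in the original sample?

n(LiOH) = 0.02711 x 0.01944 = 0.0005270 mol.
At the first equivalence point, 1 mol OH^- react per mol H2CO3, so n(H2CO3) = 0.0005270 / 1 = 0.0005270 mol.
[H2CO3] = 0.0005270 / 0.03289 L = 0.0160 M.

0.0160 M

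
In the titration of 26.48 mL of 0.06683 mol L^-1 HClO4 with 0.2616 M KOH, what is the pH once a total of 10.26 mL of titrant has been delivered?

12.40

n(acid) = 0.06683 x 0.02648 = 0.001770 mol; n(KOH) added = 0.2616 x 0.01026 = 0.002684 mol.
Base is in excess by 0.002684 - 0.001770 = 0.0009144 mol in a total volume of 0.03674 L.
[OH^-] = 0.0009144/0.03674 = 0.02489 M, so pOH = 1.60 and pH = 14.00 - 1.60 = 12.40.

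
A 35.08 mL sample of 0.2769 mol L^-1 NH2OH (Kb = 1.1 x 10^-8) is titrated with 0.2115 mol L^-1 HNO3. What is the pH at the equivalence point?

n(NH2OH) = 0.2769 x 0.03508 = 0.009714 mol; V(HNO3) at equivalence = 0.009714/0.2115 = 0.04593 L.
At equivalence the base is fully converted to NH3OH+; total volume = 0.08101 L, so [NH3OH+] = 0.009714/0.08101 = 0.1199 M.
Ka(NH3OH+) = Kw/Kb = 1.0e-14 / 1.1 x 10^-8 = 9.09e-7.
[H^+] = sqrt(Ka x [NH3OH+]) = sqrt(9.09e-7 x 0.1199) = 0.000330 M.
pH = -log(0.000330) = 3.48.

3.48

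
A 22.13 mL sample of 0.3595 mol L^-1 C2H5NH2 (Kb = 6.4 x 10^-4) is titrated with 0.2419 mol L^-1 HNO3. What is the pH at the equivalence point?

n(C2H5NH2) = 0.3595 x 0.02213 = 0.007956 mol; V(HNO3) at equivalence = 0.007956/0.2419 = 0.03289 L.
At equivalence the base is fully converted to C2H5NH3+; total volume = 0.05502 L, so [C2H5NH3+] = 0.007956/0.05502 = 0.1446 M.
Ka(C2H5NH3+) = Kw/Kb = 1.0e-14 / 6.4 x 10^-4 = 1.56e-11.
[H^+] = sqrt(Ka x [C2H5NH3+]) = sqrt(1.56e-11 x 0.1446) = 1.50e-6 M.
pH = -log(1.50e-6) = 5.82.

5.82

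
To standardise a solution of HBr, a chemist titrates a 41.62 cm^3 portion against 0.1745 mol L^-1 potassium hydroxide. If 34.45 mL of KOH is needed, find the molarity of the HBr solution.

0.144 M

n(KOH) delivered = 0.1745 x 0.03445 = 0.006012 mol.
For a 1:1 reaction, n(HBr) = 0.006012 mol.
[HBr] = 0.006012 mol / 0.04162 L = 0.144 M.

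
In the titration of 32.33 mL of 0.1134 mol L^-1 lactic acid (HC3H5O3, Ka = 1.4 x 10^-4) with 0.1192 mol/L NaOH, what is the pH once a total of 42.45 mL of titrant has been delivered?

n(acid) = 0.1134 x 0.03233 = 0.003666 mol; n(NaOH) added = 0.1192 x 0.04245 = 0.005060 mol.
Base is in excess by 0.005060 - 0.003666 = 0.001394 mol in a total volume of 0.07478 L.
[OH^-] = 0.001394/0.07478 = 0.01864 M, so pOH = 1.73 and pH = 14.00 - 1.73 = 12.27.

12.27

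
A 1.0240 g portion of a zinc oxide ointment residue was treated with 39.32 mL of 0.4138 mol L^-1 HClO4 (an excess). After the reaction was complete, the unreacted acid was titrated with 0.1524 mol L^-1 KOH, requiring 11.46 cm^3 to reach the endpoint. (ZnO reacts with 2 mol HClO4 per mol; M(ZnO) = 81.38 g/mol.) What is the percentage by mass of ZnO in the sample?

Total n(HClO4) added = 0.4138 x 0.03932 = 0.01627 mol.
n(KOH) used = 0.1524 x 0.01146 = 0.001747 mol, which equals the excess n(HClO4).
So n(HClO4) consumed by the sample = 0.01627 - 0.001747 = 0.01452 mol.
n(ZnO) = 0.01452 / 2 = 0.007262 mol.
mass ZnO = 0.007262 x 81.38 = 0.5910 g, so %ZnO = 0.5910/1.0240 x 100 = 57.7%.

57.7%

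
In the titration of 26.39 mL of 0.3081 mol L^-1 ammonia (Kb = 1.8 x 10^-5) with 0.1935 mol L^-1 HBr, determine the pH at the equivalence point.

5.09

n(NH3) = 0.3081 x 0.02639 = 0.008131 mol; V(HBr) at equivalence = 0.008131/0.1935 = 0.04202 L.
At equivalence the base is fully converted to NH4+; total volume = 0.06841 L, so [NH4+] = 0.008131/0.06841 = 0.1189 M.
Ka(NH4+) = Kw/Kb = 1.0e-14 / 1.8 x 10^-5 = 5.56e-10.
[H^+] = sqrt(Ka x [NH4+]) = sqrt(5.56e-10 x 0.1189) = 8.13e-6 M.
pH = -log(8.13e-6) = 5.09.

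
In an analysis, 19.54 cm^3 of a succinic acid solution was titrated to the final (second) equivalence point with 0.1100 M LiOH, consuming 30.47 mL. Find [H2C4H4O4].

n(LiOH) = 0.1100 x 0.03047 = 0.003352 mol.
At the final (second) equivalence point, 2 mol OH^- react per mol H2C4H4O4, so n(H2C4H4O4) = 0.003352 / 2 = 0.001676 mol.
[H2C4H4O4] = 0.001676 / 0.01954 L = 0.0858 M.

0.0858 M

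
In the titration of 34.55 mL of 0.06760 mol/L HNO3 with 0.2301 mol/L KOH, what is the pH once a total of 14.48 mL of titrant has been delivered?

n(acid) = 0.06760 x 0.03455 = 0.002336 mol; n(KOH) added = 0.2301 x 0.01448 = 0.003332 mol.
Base is in excess by 0.003332 - 0.002336 = 0.0009963 mol in a total volume of 0.04903 L.
[OH^-] = 0.0009963/0.04903 = 0.02032 M, so pOH = 1.69 and pH = 14.00 - 1.69 = 12.31.

12.31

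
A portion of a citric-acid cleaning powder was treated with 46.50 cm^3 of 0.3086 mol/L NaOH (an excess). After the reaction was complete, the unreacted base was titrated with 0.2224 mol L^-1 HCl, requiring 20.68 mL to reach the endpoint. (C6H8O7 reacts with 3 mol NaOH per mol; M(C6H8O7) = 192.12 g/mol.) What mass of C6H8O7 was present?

Total n(NaOH) added = 0.3086 x 0.04650 = 0.01435 mol.
n(HCl) used = 0.2224 x 0.02068 = 0.004599 mol, which equals the excess n(NaOH).
So n(NaOH) consumed by the sample = 0.01435 - 0.004599 = 0.009751 mol.
n(C6H8O7) = 0.009751 / 3 = 0.003250 mol.
mass = 0.003250 mol x 192.12 g/mol = 0.624 g.

0.624 g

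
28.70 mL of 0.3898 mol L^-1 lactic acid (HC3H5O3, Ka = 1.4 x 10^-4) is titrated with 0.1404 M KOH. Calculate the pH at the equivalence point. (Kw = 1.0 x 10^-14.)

8.43

n(HC3H5O3) = 0.3898 x 0.02870 = 0.01119 mol; V(KOH) at equivalence = 0.01119/0.1404 = 0.07968 L.
At equivalence all the acid is converted to C3H5O3-; total volume = 0.02870 + 0.07968 = 0.1084 L, so [C3H5O3-] = 0.01119/0.1084 = 0.1032 M.
Kb = Kw/Ka = 1.0e-14 / 1.4 x 10^-4 = 7.14e-11.
[OH^-] = sqrt(Kb x [C3H5O3-]) = sqrt(7.14e-11 x 0.1032) = 2.72e-6 M.
pOH = 5.57, so pH = 14.00 - 5.57 = 8.43.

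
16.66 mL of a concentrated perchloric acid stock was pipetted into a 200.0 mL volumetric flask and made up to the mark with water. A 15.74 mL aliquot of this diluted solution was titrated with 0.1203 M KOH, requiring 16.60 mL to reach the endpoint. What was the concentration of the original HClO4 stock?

1.52 M

n(KOH) = 0.1203 x 0.01660 = 0.001997 mol.
n(HClO4) in the aliquot = 0.001997 mol.
[diluted HClO4] = 0.001997 / 0.01574 = 0.1269 M.
Dilution factor = 200.0/16.66 = 12.00, so [stock] = 0.1269 x 12.00 = 1.52 M.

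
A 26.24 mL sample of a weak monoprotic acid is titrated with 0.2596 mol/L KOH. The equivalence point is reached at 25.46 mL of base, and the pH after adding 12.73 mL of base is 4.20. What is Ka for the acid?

6.3 x 10^-5

12.73 mL is half of the equivalence volume, so this is the half-equivalence point where [HA] = [A^-].
At half-equivalence pH = pKa, so pKa = 4.20.
Ka = 10^(-4.20) = 6.3 x 10^-5.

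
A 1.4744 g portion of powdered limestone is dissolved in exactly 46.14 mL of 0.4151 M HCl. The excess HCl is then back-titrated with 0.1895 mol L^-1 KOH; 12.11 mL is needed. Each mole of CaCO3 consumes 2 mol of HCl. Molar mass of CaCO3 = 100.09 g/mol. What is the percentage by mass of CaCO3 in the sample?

57.2%

Total n(HCl) added = 0.4151 x 0.04614 = 0.01915 mol.
n(KOH) used = 0.1895 x 0.01211 = 0.002295 mol, which equals the excess n(HCl).
So n(HCl) consumed by the sample = 0.01915 - 0.002295 = 0.01686 mol.
n(CaCO3) = 0.01686 / 2 = 0.008429 mol.
mass CaCO3 = 0.008429 x 100.09 = 0.8437 g, so %CaCO3 = 0.8437/1.4744 x 100 = 57.2%.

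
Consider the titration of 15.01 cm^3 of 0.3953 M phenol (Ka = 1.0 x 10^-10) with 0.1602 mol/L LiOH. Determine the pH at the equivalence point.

n(C6H5OH) = 0.3953 x 0.01501 = 0.005933 mol; V(LiOH) at equivalence = 0.005933/0.1602 = 0.03704 L.
At equivalence all the acid is converted to C6H5O-; total volume = 0.01501 + 0.03704 = 0.05205 L, so [C6H5O-] = 0.005933/0.05205 = 0.1140 M.
Kb = Kw/Ka = 1.0e-14 / 1.0 x 10^-10 = 0.000100.
[OH^-] = sqrt(Kb x [C6H5O-]) = sqrt(0.000100 x 0.1140) = 0.00338 M.
pOH = 2.47, so pH = 14.00 - 2.47 = 11.53.

11.53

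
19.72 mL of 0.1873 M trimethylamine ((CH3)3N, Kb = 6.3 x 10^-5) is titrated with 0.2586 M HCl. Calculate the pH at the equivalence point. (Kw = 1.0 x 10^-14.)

n((CH3)3N) = 0.1873 x 0.01972 = 0.003694 mol; V(HCl) at equivalence = 0.003694/0.2586 = 0.01428 L.
At equivalence the base is fully converted to (CH3)3NH+; total volume = 0.03400 L, so [(CH3)3NH+] = 0.003694/0.03400 = 0.1086 M.
Ka((CH3)3NH+) = Kw/Kb = 1.0e-14 / 6.3 x 10^-5 = 1.59e-10.
[H^+] = sqrt(Ka x [(CH3)3NH+]) = sqrt(1.59e-10 x 0.1086) = 4.15e-6 M.
pH = -log(4.15e-6) = 5.38.

5.38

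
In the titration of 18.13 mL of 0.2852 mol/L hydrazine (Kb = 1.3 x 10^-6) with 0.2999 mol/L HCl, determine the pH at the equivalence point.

4.47

n(N2H4) = 0.2852 x 0.01813 = 0.005171 mol; V(HCl) at equivalence = 0.005171/0.2999 = 0.01724 L.
At equivalence the base is fully converted to N2H5+; total volume = 0.03537 L, so [N2H5+] = 0.005171/0.03537 = 0.1462 M.
Ka(N2H5+) = Kw/Kb = 1.0e-14 / 1.3 x 10^-6 = 7.69e-9.
[H^+] = sqrt(Ka x [N2H5+]) = sqrt(7.69e-9 x 0.1462) = 3.35e-5 M.
pH = -log(3.35e-5) = 4.47.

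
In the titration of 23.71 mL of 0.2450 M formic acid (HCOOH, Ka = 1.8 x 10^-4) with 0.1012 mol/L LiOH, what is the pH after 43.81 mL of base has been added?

4.25

Initial n(HCOOH) = 0.2450 x 0.02371 = 0.005809 mol.
n(LiOH) added = 0.1012 x 0.04381 = 0.004434 mol, converting that many moles of HCOOH to HCOO-.
Remaining n(HCOOH) = 0.001375 mol; n(HCOO-) = 0.004434 mol.
By Henderson-Hasselbalch, pH = pKa + log([A^-]/[HA]) = 3.74 + log(0.004434/0.001375) = 3.74 + (+0.51) = 4.25.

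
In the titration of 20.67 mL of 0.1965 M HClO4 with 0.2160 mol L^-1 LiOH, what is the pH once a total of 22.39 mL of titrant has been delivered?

12.25

n(acid) = 0.1965 x 0.02067 = 0.004062 mol; n(LiOH) added = 0.2160 x 0.02239 = 0.004836 mol.
Base is in excess by 0.004836 - 0.004062 = 0.0007746 mol in a total volume of 0.04306 L.
[OH^-] = 0.0007746/0.04306 = 0.01799 M, so pOH = 1.75 and pH = 14.00 - 1.75 = 12.25.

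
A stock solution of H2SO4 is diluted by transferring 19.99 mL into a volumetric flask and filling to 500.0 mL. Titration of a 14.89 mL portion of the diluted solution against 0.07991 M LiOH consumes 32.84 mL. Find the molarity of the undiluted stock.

n(LiOH) = 0.07991 x 0.03284 = 0.002624 mol.
n(H2SO4) in the aliquot = 0.002624 x 1/2 = 0.001312 mol.
[diluted H2SO4] = 0.001312 / 0.01489 = 0.08812 M.
Dilution factor = 500.0/19.99 = 25.01, so [stock] = 0.08812 x 25.01 = 2.20 M.

2.20 M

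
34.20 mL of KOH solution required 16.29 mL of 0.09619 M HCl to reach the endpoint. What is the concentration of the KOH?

n(HCl) delivered = 0.09619 x 0.01629 = 0.001567 mol.
For a 1:1 reaction, n(KOH) = 0.001567 mol.
[KOH] = 0.001567 mol / 0.03420 L = 0.0458 M.

0.0458 M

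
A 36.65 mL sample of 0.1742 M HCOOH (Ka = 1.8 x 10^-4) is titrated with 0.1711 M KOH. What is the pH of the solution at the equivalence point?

8.34

n(HCOOH) = 0.1742 x 0.03665 = 0.006384 mol; V(KOH) at equivalence = 0.006384/0.1711 = 0.03731 L.
At equivalence all the acid is converted to HCOO-; total volume = 0.03665 + 0.03731 = 0.07396 L, so [HCOO-] = 0.006384/0.07396 = 0.08632 M.
Kb = Kw/Ka = 1.0e-14 / 1.8 x 10^-4 = 5.56e-11.
[OH^-] = sqrt(Kb x [HCOO-]) = sqrt(5.56e-11 x 0.08632) = 2.19e-6 M.
pOH = 5.66, so pH = 14.00 - 5.66 = 8.34.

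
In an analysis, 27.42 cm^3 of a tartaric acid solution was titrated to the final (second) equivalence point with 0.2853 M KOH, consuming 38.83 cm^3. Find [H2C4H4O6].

n(KOH) = 0.2853 x 0.03883 = 0.01108 mol.
At the final (second) equivalence point, 2 mol OH^- react per mol H2C4H4O6, so n(H2C4H4O6) = 0.01108 / 2 = 0.005539 mol.
[H2C4H4O6] = 0.005539 / 0.02742 L = 0.202 M.

0.202 M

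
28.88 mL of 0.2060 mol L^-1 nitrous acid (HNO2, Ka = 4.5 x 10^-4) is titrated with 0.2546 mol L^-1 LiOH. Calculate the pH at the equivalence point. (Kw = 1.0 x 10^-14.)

n(HNO2) = 0.2060 x 0.02888 = 0.005949 mol; V(LiOH) at equivalence = 0.005949/0.2546 = 0.02337 L.
At equivalence all the acid is converted to NO2-; total volume = 0.02888 + 0.02337 = 0.05225 L, so [NO2-] = 0.005949/0.05225 = 0.1139 M.
Kb = Kw/Ka = 1.0e-14 / 4.5 x 10^-4 = 2.22e-11.
[OH^-] = sqrt(Kb x [NO2-]) = sqrt(2.22e-11 x 0.1139) = 1.59e-6 M.
pOH = 5.80, so pH = 14.00 - 5.80 = 8.20.

8.20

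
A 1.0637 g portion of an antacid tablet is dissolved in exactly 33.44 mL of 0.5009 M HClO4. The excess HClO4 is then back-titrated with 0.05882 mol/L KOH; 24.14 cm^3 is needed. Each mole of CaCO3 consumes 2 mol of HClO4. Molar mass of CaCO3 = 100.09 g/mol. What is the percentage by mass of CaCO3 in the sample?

72.1%

Total n(HClO4) added = 0.5009 x 0.03344 = 0.01675 mol.
n(KOH) used = 0.05882 x 0.02414 = 0.001420 mol, which equals the excess n(HClO4).
So n(HClO4) consumed by the sample = 0.01675 - 0.001420 = 0.01533 mol.
n(CaCO3) = 0.01533 / 2 = 0.007665 mol.
mass CaCO3 = 0.007665 x 100.09 = 0.7672 g, so %CaCO3 = 0.7672/1.0637 x 100 = 72.1%.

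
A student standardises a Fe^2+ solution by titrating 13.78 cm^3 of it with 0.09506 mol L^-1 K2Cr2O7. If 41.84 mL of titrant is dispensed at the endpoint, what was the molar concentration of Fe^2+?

n(K2Cr2O7) = 0.09506 x 0.04184 = 0.003977 mol.
From the balanced equation, 1 mol K2Cr2O7 reacts with 6 mol Fe^2+, so n(Fe^2+) = 0.003977 x 6/1 = 0.02386 mol.
[Fe^2+] = 0.02386 / 0.01378 L = 1.73 M.

1.73 M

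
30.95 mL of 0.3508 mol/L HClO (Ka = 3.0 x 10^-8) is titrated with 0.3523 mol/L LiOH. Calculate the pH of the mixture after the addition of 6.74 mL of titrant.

6.97

Initial n(HClO) = 0.3508 x 0.03095 = 0.01086 mol.
n(LiOH) added = 0.3523 x 0.006740 = 0.002375 mol, converting that many moles of HClO to ClO-.
Remaining n(HClO) = 0.008483 mol; n(ClO-) = 0.002375 mol.
By Henderson-Hasselbalch, pH = pKa + log([A^-]/[HA]) = 7.52 + log(0.002375/0.008483) = 7.52 + (-0.55) = 6.97.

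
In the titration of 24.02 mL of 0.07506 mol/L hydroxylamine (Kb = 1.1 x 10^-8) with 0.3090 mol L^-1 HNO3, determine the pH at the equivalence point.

3.63

n(NH2OH) = 0.07506 x 0.02402 = 0.001803 mol; V(HNO3) at equivalence = 0.001803/0.3090 = 0.005835 L.
At equivalence the base is fully converted to NH3OH+; total volume = 0.02985 L, so [NH3OH+] = 0.001803/0.02985 = 0.06039 M.
Ka(NH3OH+) = Kw/Kb = 1.0e-14 / 1.1 x 10^-8 = 9.09e-7.
[H^+] = sqrt(Ka x [NH3OH+]) = sqrt(9.09e-7 x 0.06039) = 0.000234 M.
pH = -log(0.000234) = 3.63.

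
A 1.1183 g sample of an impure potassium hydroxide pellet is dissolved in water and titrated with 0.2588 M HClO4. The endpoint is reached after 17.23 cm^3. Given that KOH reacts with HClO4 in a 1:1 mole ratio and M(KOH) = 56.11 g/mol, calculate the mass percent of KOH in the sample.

n(HClO4) = 0.2588 x 0.01723 = 0.004459 mol.
n(KOH) = 0.004459 / 1 = 0.004459 mol.
mass of KOH = 0.004459 x 56.11 = 0.2502 g.
% purity = 0.2502 / 1.1183 x 100 = 22.4%.

22.4%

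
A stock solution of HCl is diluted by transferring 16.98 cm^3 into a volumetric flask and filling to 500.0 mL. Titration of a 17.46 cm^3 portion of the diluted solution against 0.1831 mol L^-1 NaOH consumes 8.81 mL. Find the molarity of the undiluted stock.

2.72 M

n(NaOH) = 0.1831 x 0.008810 = 0.001613 mol.
n(HCl) in the aliquot = 0.001613 mol.
[diluted HCl] = 0.001613 / 0.01746 = 0.09239 M.
Dilution factor = 500.0/16.98 = 29.45, so [stock] = 0.09239 x 29.45 = 2.72 M.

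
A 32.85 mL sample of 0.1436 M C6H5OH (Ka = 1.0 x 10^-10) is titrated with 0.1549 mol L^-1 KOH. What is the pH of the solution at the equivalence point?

11.44

n(C6H5OH) = 0.1436 x 0.03285 = 0.004717 mol; V(KOH) at equivalence = 0.004717/0.1549 = 0.03045 L.
At equivalence all the acid is converted to C6H5O-; total volume = 0.03285 + 0.03045 = 0.06330 L, so [C6H5O-] = 0.004717/0.06330 = 0.07452 M.
Kb = Kw/Ka = 1.0e-14 / 1.0 x 10^-10 = 0.000100.
[OH^-] = sqrt(Kb x [C6H5O-]) = sqrt(0.000100 x 0.07452) = 0.00273 M.
pOH = 2.56, so pH = 14.00 - 2.56 = 11.44.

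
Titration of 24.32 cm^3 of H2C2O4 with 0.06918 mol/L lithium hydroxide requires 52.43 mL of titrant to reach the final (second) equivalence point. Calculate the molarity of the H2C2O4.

n(LiOH) = 0.06918 x 0.05243 = 0.003627 mol.
At the final (second) equivalence point, 2 mol OH^- react per mol H2C2O4, so n(H2C2O4) = 0.003627 / 2 = 0.001814 mol.
[H2C2O4] = 0.001814 / 0.02432 L = 0.0746 M.

0.0746 M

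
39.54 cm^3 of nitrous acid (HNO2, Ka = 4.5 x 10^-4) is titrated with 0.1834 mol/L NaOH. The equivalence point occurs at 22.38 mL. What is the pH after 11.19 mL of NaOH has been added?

11.19 mL is exactly half the equivalence volume (22.38/2), i.e. the half-equivalence point.
There, n(HA) = n(A^-), so pH = pKa = -log(4.5 x 10^-4) = 3.35.

3.35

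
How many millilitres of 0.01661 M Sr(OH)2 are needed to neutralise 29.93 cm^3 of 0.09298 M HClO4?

83.8 mL

n(HClO4) = 0.09298 mol/L x 0.02993 L = 0.002783 mol.
The neutralisation is 2 HClO4 : 1 Sr(OH)2, so n(Sr(OH)2) = 0.002783 x 1/2 = 0.001391 mol.
V(Sr(OH)2) = 0.001391 / 0.01661 = 0.08377 L = 83.8 mL.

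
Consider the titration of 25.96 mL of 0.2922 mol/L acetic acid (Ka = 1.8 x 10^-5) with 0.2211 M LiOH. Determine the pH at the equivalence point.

n(CH3COOH) = 0.2922 x 0.02596 = 0.007586 mol; V(LiOH) at equivalence = 0.007586/0.2211 = 0.03431 L.
At equivalence all the acid is converted to CH3COO-; total volume = 0.02596 + 0.03431 = 0.06027 L, so [CH3COO-] = 0.007586/0.06027 = 0.1259 M.
Kb = Kw/Ka = 1.0e-14 / 1.8 x 10^-5 = 5.56e-10.
[OH^-] = sqrt(Kb x [CH3COO-]) = sqrt(5.56e-10 x 0.1259) = 8.36e-6 M.
pOH = 5.08, so pH = 14.00 - 5.08 = 8.92.

8.92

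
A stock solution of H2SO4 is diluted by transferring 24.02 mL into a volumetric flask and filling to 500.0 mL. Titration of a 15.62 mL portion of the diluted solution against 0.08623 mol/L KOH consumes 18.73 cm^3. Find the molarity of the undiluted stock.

1.08 M

n(KOH) = 0.08623 x 0.01873 = 0.001615 mol.
n(H2SO4) in the aliquot = 0.001615 x 1/2 = 0.0008075 mol.
[diluted H2SO4] = 0.0008075 / 0.01562 = 0.05170 M.
Dilution factor = 500.0/24.02 = 20.82, so [stock] = 0.05170 x 20.82 = 1.08 M.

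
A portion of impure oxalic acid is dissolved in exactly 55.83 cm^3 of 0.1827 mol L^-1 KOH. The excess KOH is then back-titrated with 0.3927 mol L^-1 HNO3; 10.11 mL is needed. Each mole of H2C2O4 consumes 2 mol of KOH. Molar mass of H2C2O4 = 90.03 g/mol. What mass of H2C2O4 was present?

0.280 g

Total n(KOH) added = 0.1827 x 0.05583 = 0.01020 mol.
n(HNO3) used = 0.3927 x 0.01011 = 0.003970 mol, which equals the excess n(KOH).
So n(KOH) consumed by the sample = 0.01020 - 0.003970 = 0.006230 mol.
n(H2C2O4) = 0.006230 / 2 = 0.003115 mol.
mass = 0.003115 mol x 90.03 g/mol = 0.280 g.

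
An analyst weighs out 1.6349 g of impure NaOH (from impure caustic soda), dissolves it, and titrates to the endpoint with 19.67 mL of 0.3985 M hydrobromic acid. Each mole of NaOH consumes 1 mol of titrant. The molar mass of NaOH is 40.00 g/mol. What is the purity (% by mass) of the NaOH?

n(HBr) = 0.3985 x 0.01967 = 0.007838 mol.
n(NaOH) = 0.007838 / 1 = 0.007838 mol.
mass of NaOH = 0.007838 x 40.00 = 0.3135 g.
% purity = 0.3135 / 1.6349 x 100 = 19.2%.

19.2%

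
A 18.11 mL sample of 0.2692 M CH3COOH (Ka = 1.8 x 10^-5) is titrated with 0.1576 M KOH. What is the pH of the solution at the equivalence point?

n(CH3COOH) = 0.2692 x 0.01811 = 0.004875 mol; V(KOH) at equivalence = 0.004875/0.1576 = 0.03093 L.
At equivalence all the acid is converted to CH3COO-; total volume = 0.01811 + 0.03093 = 0.04904 L, so [CH3COO-] = 0.004875/0.04904 = 0.09940 M.
Kb = Kw/Ka = 1.0e-14 / 1.8 x 10^-5 = 5.56e-10.
[OH^-] = sqrt(Kb x [CH3COO-]) = sqrt(5.56e-10 x 0.09940) = 7.43e-6 M.
pOH = 5.13, so pH = 14.00 - 5.13 = 8.87.

8.87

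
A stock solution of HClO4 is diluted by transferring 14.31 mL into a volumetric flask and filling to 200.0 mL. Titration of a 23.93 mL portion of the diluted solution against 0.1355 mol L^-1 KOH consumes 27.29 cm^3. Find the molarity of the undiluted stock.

n(KOH) = 0.1355 x 0.02729 = 0.003698 mol.
n(HClO4) in the aliquot = 0.003698 mol.
[diluted HClO4] = 0.003698 / 0.02393 = 0.1545 M.
Dilution factor = 200.0/14.31 = 13.98, so [stock] = 0.1545 x 13.98 = 2.16 M.

2.16 M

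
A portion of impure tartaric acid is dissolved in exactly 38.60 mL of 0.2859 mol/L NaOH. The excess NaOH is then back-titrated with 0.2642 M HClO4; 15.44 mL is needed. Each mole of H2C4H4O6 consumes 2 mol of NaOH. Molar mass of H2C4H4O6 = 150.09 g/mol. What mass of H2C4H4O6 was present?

Total n(NaOH) added = 0.2859 x 0.03860 = 0.01104 mol.
n(HClO4) used = 0.2642 x 0.01544 = 0.004079 mol, which equals the excess n(NaOH).
So n(NaOH) consumed by the sample = 0.01104 - 0.004079 = 0.006956 mol.
n(H2C4H4O6) = 0.006956 / 2 = 0.003478 mol.
mass = 0.003478 mol x 150.09 g/mol = 0.522 g.

0.522 g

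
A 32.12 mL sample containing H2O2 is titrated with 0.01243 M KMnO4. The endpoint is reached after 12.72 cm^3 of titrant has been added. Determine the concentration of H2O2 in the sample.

0.0123 M

n(KMnO4) = 0.01243 x 0.01272 = 0.0001581 mol.
From the balanced equation, 2 mol KMnO4 reacts with 5 mol H2O2, so n(H2O2) = 0.0001581 x 5/2 = 0.0003953 mol.
[H2O2] = 0.0003953 / 0.03212 L = 0.0123 M.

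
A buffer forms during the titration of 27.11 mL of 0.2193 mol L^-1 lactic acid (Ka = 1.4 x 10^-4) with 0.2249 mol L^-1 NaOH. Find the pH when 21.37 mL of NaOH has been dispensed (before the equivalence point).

4.48

Initial n(HC3H5O3) = 0.2193 x 0.02711 = 0.005945 mol.
n(NaOH) added = 0.2249 x 0.02137 = 0.004806 mol, converting that many moles of HC3H5O3 to C3H5O3-.
Remaining n(HC3H5O3) = 0.001139 mol; n(C3H5O3-) = 0.004806 mol.
By Henderson-Hasselbalch, pH = pKa + log([A^-]/[HA]) = 3.85 + log(0.004806/0.001139) = 3.85 + (+0.63) = 4.48.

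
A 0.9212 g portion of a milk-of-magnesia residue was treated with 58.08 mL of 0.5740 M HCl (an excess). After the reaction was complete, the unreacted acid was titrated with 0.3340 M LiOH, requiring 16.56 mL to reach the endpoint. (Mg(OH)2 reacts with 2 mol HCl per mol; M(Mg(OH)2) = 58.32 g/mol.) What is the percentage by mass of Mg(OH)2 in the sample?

88.0%

Total n(HCl) added = 0.5740 x 0.05808 = 0.03334 mol.
n(LiOH) used = 0.3340 x 0.01656 = 0.005531 mol, which equals the excess n(HCl).
So n(HCl) consumed by the sample = 0.03334 - 0.005531 = 0.02781 mol.
n(Mg(OH)2) = 0.02781 / 2 = 0.01390 mol.
mass Mg(OH)2 = 0.01390 x 58.32 = 0.8108 g, so %Mg(OH)2 = 0.8108/0.9212 x 100 = 88.0%.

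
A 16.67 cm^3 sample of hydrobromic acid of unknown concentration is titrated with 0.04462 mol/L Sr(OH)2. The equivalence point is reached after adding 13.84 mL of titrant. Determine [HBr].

0.0741 M

n(Sr(OH)2) delivered = 0.04462 x 0.01384 = 0.0006175 mol.
The reaction is 2 HBr + 1 Sr(OH)2, so n(HBr) = 0.0006175 x 2/1 = 0.001235 mol.
[HBr] = 0.001235 mol / 0.01667 L = 0.0741 M.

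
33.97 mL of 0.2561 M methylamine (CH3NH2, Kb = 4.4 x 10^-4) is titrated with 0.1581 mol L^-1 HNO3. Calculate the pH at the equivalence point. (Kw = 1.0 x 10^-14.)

n(CH3NH2) = 0.2561 x 0.03397 = 0.008700 mol; V(HNO3) at equivalence = 0.008700/0.1581 = 0.05503 L.
At equivalence the base is fully converted to CH3NH3+; total volume = 0.08900 L, so [CH3NH3+] = 0.008700/0.08900 = 0.09775 M.
Ka(CH3NH3+) = Kw/Kb = 1.0e-14 / 4.4 x 10^-4 = 2.27e-11.
[H^+] = sqrt(Ka x [CH3NH3+]) = sqrt(2.27e-11 x 0.09775) = 1.49e-6 M.
pH = -log(1.49e-6) = 5.83.

5.83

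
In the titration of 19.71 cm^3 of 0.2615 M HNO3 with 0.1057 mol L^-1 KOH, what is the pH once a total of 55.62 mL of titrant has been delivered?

11.98

n(acid) = 0.2615 x 0.01971 = 0.005154 mol; n(KOH) added = 0.1057 x 0.05562 = 0.005879 mol.
Base is in excess by 0.005879 - 0.005154 = 0.0007249 mol in a total volume of 0.07533 L.
[OH^-] = 0.0007249/0.07533 = 0.009623 M, so pOH = 2.02 and pH = 14.00 - 2.02 = 11.98.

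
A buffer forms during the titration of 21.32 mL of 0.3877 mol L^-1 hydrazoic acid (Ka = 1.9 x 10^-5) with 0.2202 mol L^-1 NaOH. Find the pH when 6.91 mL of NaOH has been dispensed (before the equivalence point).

4.07

Initial n(HN3) = 0.3877 x 0.02132 = 0.008266 mol.
n(NaOH) added = 0.2202 x 0.006910 = 0.001522 mol, converting that many moles of HN3 to N3-.
Remaining n(HN3) = 0.006744 mol; n(N3-) = 0.001522 mol.
By Henderson-Hasselbalch, pH = pKa + log([A^-]/[HA]) = 4.72 + log(0.001522/0.006744) = 4.72 + (-0.65) = 4.07.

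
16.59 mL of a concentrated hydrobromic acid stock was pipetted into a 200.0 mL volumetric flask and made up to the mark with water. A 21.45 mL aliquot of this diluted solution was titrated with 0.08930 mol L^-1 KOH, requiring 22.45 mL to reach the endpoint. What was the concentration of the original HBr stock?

n(KOH) = 0.08930 x 0.02245 = 0.002005 mol.
n(HBr) in the aliquot = 0.002005 mol.
[diluted HBr] = 0.002005 / 0.02145 = 0.09346 M.
Dilution factor = 200.0/16.59 = 12.06, so [stock] = 0.09346 x 12.06 = 1.13 M.

1.13 M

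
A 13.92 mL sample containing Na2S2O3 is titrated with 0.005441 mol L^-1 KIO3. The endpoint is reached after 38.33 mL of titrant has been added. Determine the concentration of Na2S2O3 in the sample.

n(KIO3) = 0.005441 x 0.03833 = 0.0002086 mol.
From the balanced equation, 1 mol KIO3 reacts with 6 mol Na2S2O3, so n(Na2S2O3) = 0.0002086 x 6/1 = 0.001251 mol.
[Na2S2O3] = 0.001251 / 0.01392 L = 0.0899 M.

0.0899 M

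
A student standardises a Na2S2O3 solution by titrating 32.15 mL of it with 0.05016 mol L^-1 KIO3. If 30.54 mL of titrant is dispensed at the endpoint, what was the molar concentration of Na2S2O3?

n(KIO3) = 0.05016 x 0.03054 = 0.001532 mol.
From the balanced equation, 1 mol KIO3 reacts with 6 mol Na2S2O3, so n(Na2S2O3) = 0.001532 x 6/1 = 0.009191 mol.
[Na2S2O3] = 0.009191 / 0.03215 L = 0.286 M.

0.286 M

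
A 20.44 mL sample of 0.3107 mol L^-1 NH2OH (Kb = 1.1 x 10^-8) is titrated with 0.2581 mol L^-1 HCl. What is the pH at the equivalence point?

n(NH2OH) = 0.3107 x 0.02044 = 0.006351 mol; V(HCl) at equivalence = 0.006351/0.2581 = 0.02461 L.
At equivalence the base is fully converted to NH3OH+; total volume = 0.04505 L, so [NH3OH+] = 0.006351/0.04505 = 0.1410 M.
Ka(NH3OH+) = Kw/Kb = 1.0e-14 / 1.1 x 10^-8 = 9.09e-7.
[H^+] = sqrt(Ka x [NH3OH+]) = sqrt(9.09e-7 x 0.1410) = 0.000358 M.
pH = -log(0.000358) = 3.45.

3.45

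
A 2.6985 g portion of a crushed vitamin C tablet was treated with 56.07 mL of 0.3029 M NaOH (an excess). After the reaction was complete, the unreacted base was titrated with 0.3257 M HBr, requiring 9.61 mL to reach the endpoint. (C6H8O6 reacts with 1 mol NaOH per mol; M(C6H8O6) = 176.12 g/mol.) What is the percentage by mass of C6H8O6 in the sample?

90.4%

Total n(NaOH) added = 0.3029 x 0.05607 = 0.01698 mol.
n(HBr) used = 0.3257 x 0.009610 = 0.003130 mol, which equals the excess n(NaOH).
So n(NaOH) consumed by the sample = 0.01698 - 0.003130 = 0.01385 mol.
n(C6H8O6) = 0.01385 / 1 = 0.01385 mol.
mass C6H8O6 = 0.01385 x 176.12 = 2.440 g, so %C6H8O6 = 2.440/2.6985 x 100 = 90.4%.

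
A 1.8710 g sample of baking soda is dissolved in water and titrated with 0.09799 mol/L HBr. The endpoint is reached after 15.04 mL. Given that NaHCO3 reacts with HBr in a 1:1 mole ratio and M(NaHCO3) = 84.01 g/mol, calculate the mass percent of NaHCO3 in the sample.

6.62%

n(HBr) = 0.09799 x 0.01504 = 0.001474 mol.
n(NaHCO3) = 0.001474 / 1 = 0.001474 mol.
mass of NaHCO3 = 0.001474 x 84.01 = 0.1238 g.
% purity = 0.1238 / 1.8710 x 100 = 6.62%.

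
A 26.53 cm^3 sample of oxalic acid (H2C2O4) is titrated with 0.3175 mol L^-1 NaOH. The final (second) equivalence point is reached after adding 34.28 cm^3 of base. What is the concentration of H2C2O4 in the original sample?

n(NaOH) = 0.3175 x 0.03428 = 0.01088 mol.
At the final (second) equivalence point, 2 mol OH^- react per mol H2C2O4, so n(H2C2O4) = 0.01088 / 2 = 0.005442 mol.
[H2C2O4] = 0.005442 / 0.02653 L = 0.205 M.

0.205 M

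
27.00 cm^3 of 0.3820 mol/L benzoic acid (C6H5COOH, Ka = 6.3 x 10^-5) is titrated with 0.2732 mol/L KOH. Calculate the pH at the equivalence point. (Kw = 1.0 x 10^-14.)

n(C6H5COOH) = 0.3820 x 0.02700 = 0.01031 mol; V(KOH) at equivalence = 0.01031/0.2732 = 0.03775 L.
At equivalence all the acid is converted to C6H5COO-; total volume = 0.02700 + 0.03775 = 0.06475 L, so [C6H5COO-] = 0.01031/0.06475 = 0.1593 M.
Kb = Kw/Ka = 1.0e-14 / 6.3 x 10^-5 = 1.59e-10.
[OH^-] = sqrt(Kb x [C6H5COO-]) = sqrt(1.59e-10 x 0.1593) = 5.03e-6 M.
pOH = 5.30, so pH = 14.00 - 5.30 = 8.70.

8.70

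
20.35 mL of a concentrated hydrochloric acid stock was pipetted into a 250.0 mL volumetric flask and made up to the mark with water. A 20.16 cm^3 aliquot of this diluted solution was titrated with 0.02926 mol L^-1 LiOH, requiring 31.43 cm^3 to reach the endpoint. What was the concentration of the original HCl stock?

n(LiOH) = 0.02926 x 0.03143 = 0.0009196 mol.
n(HCl) in the aliquot = 0.0009196 mol.
[diluted HCl] = 0.0009196 / 0.02016 = 0.04562 M.
Dilution factor = 250.0/20.35 = 12.29, so [stock] = 0.04562 x 12.29 = 0.560 M.

0.560 M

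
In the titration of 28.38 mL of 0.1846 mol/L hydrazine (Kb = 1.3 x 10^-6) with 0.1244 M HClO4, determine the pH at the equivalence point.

4.62

n(N2H4) = 0.1846 x 0.02838 = 0.005239 mol; V(HClO4) at equivalence = 0.005239/0.1244 = 0.04211 L.
At equivalence the base is fully converted to N2H5+; total volume = 0.07049 L, so [N2H5+] = 0.005239/0.07049 = 0.07432 M.
Ka(N2H5+) = Kw/Kb = 1.0e-14 / 1.3 x 10^-6 = 7.69e-9.
[H^+] = sqrt(Ka x [N2H5+]) = sqrt(7.69e-9 x 0.07432) = 2.39e-5 M.
pH = -log(2.39e-5) = 4.62.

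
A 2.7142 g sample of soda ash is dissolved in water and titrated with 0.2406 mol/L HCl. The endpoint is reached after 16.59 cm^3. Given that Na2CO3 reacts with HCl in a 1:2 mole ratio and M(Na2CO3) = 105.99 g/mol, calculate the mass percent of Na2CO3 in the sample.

n(HCl) = 0.2406 x 0.01659 = 0.003992 mol.
n(Na2CO3) = 0.003992 / 2 = 0.001996 mol.
mass of Na2CO3 = 0.001996 x 105.99 = 0.2115 g.
% purity = 0.2115 / 2.7142 x 100 = 7.79%.

7.79%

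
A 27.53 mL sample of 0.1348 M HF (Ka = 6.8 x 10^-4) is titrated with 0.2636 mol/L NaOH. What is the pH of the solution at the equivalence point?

n(HF) = 0.1348 x 0.02753 = 0.003711 mol; V(NaOH) at equivalence = 0.003711/0.2636 = 0.01408 L.
At equivalence all the acid is converted to F-; total volume = 0.02753 + 0.01408 = 0.04161 L, so [F-] = 0.003711/0.04161 = 0.08919 M.
Kb = Kw/Ka = 1.0e-14 / 6.8 x 10^-4 = 1.47e-11.
[OH^-] = sqrt(Kb x [F-]) = sqrt(1.47e-11 x 0.08919) = 1.15e-6 M.
pOH = 5.94, so pH = 14.00 - 5.94 = 8.06.

8.06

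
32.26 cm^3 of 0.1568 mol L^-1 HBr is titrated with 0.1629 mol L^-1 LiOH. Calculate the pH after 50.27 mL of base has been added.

n(acid) = 0.1568 x 0.03226 = 0.005058 mol; n(LiOH) added = 0.1629 x 0.05027 = 0.008189 mol.
Base is in excess by 0.008189 - 0.005058 = 0.003131 mol in a total volume of 0.08253 L.
[OH^-] = 0.003131/0.08253 = 0.03793 M, so pOH = 1.42 and pH = 14.00 - 1.42 = 12.58.

12.58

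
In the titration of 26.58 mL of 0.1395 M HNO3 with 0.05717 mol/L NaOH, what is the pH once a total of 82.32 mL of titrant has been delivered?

n(acid) = 0.1395 x 0.02658 = 0.003708 mol; n(NaOH) added = 0.05717 x 0.08232 = 0.004706 mol.
Base is in excess by 0.004706 - 0.003708 = 0.0009983 mol in a total volume of 0.1089 L.
[OH^-] = 0.0009983/0.1089 = 0.009167 M, so pOH = 2.04 and pH = 14.00 - 2.04 = 11.96.

11.96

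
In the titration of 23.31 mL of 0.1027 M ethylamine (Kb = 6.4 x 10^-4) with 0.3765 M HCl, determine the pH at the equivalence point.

5.95

n(C2H5NH2) = 0.1027 x 0.02331 = 0.002394 mol; V(HCl) at equivalence = 0.002394/0.3765 = 0.006358 L.
At equivalence the base is fully converted to C2H5NH3+; total volume = 0.02967 L, so [C2H5NH3+] = 0.002394/0.02967 = 0.08069 M.
Ka(C2H5NH3+) = Kw/Kb = 1.0e-14 / 6.4 x 10^-4 = 1.56e-11.
[H^+] = sqrt(Ka x [C2H5NH3+]) = sqrt(1.56e-11 x 0.08069) = 1.12e-6 M.
pH = -log(1.12e-6) = 5.95.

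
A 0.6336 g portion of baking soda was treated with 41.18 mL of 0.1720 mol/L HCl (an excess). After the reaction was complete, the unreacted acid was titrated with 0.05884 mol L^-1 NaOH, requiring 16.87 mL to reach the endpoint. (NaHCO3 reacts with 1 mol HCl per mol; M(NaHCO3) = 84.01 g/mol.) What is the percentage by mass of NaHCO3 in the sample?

Total n(HCl) added = 0.1720 x 0.04118 = 0.007083 mol.
n(NaOH) used = 0.05884 x 0.01687 = 0.0009926 mol, which equals the excess n(HCl).
So n(HCl) consumed by the sample = 0.007083 - 0.0009926 = 0.006090 mol.
n(NaHCO3) = 0.006090 / 1 = 0.006090 mol.
mass NaHCO3 = 0.006090 x 84.01 = 0.5116 g, so %NaHCO3 = 0.5116/0.6336 x 100 = 80.8%.

80.8%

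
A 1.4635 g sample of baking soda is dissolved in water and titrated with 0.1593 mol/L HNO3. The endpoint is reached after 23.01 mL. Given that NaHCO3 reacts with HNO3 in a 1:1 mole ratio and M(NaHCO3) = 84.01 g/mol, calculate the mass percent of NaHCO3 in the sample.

21.0%

n(HNO3) = 0.1593 x 0.02301 = 0.003665 mol.
n(NaHCO3) = 0.003665 / 1 = 0.003665 mol.
mass of NaHCO3 = 0.003665 x 84.01 = 0.3079 g.
% purity = 0.3079 / 1.4635 x 100 = 21.0%.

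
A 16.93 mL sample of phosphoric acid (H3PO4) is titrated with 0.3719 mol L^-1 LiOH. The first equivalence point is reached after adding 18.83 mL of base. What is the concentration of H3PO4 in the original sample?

n(LiOH) = 0.3719 x 0.01883 = 0.007003 mol.
At the first equivalence point, 1 mol OH^- react per mol H3PO4, so n(H3PO4) = 0.007003 / 1 = 0.007003 mol.
[H3PO4] = 0.007003 / 0.01693 L = 0.414 M.

0.414 M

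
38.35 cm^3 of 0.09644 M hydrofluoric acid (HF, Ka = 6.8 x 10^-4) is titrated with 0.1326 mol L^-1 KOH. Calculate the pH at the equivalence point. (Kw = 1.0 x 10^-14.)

7.96

n(HF) = 0.09644 x 0.03835 = 0.003698 mol; V(KOH) at equivalence = 0.003698/0.1326 = 0.02789 L.
At equivalence all the acid is converted to F-; total volume = 0.03835 + 0.02789 = 0.06624 L, so [F-] = 0.003698/0.06624 = 0.05583 M.
Kb = Kw/Ka = 1.0e-14 / 6.8 x 10^-4 = 1.47e-11.
[OH^-] = sqrt(Kb x [F-]) = sqrt(1.47e-11 x 0.05583) = 9.06e-7 M.
pOH = 6.04, so pH = 14.00 - 6.04 = 7.96.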